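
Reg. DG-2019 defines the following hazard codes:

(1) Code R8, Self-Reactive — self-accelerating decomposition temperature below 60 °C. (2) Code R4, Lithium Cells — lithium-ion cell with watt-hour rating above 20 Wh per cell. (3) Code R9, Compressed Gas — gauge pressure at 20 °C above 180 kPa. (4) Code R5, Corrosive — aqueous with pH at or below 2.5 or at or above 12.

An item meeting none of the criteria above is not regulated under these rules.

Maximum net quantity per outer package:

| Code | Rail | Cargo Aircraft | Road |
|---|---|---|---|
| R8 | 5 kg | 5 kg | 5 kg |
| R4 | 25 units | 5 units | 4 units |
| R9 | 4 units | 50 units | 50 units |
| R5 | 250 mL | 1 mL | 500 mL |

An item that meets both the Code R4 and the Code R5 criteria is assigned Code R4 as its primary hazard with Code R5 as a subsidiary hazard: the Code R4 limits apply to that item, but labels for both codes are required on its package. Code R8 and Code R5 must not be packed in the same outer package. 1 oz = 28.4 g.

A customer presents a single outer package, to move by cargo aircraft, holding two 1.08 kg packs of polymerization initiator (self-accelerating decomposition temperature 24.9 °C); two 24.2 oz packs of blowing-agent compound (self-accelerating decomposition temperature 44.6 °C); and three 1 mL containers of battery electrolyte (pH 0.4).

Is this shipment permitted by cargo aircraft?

With self-accelerating decomposition temperature 24.9 °C (< 60 °C), the polymerization initiator falls in Code R8.
Blowing-agent compound: self-accelerating decomposition temperature 44.6 °C < 60 °C → Code R8 (Self-Reactive).
The battery electrolyte has pH 0.4, which is ≤ 2.5, so it is Code R5 (Corrosive).
Total Code R8: (two 1.08 kg packs = 2.16 kg) + (two 24.2 oz packs = 1374.56 g) = 3534.56 g.
3534.56 g ≤ 5 kg (cargo aircraft limit, Code R8) — within limit.
Code R5 quantity: three 1 mL containers = 3 mL.
3 mL exceeds the cargo aircraft limit of 1 mL for Code R5.
Code R8 and Code R5 may not share an outer package.

No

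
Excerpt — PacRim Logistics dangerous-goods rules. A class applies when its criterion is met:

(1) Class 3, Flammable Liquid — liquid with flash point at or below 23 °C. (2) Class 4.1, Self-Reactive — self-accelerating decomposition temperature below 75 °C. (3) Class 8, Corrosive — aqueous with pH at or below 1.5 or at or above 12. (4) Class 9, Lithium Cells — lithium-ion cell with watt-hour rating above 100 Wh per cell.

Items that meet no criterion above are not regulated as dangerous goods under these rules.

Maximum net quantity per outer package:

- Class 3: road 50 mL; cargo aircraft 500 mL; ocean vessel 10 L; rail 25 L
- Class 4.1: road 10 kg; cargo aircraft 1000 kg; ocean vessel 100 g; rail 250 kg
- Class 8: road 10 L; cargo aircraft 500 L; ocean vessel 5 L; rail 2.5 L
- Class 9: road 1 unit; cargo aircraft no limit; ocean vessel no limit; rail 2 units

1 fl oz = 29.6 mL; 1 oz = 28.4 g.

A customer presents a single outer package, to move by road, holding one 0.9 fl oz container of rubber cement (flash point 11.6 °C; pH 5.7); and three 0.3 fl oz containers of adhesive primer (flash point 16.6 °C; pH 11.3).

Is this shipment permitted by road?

Flash point 11.6 °C meets the Class 3 criterion (Flammable Liquid), so the rubber cement is Class 3.
Adhesive primer: flash point 16.6 °C ≤ 23 °C → Class 3 (Flammable Liquid).
Class 3 net quantity: (one 0.9 fl oz container = 26.64 mL) + (three 0.3 fl oz containers = 26.64 mL) = 53.28 mL.
53.28 mL exceeds the road limit of 50 mL for Class 3.

No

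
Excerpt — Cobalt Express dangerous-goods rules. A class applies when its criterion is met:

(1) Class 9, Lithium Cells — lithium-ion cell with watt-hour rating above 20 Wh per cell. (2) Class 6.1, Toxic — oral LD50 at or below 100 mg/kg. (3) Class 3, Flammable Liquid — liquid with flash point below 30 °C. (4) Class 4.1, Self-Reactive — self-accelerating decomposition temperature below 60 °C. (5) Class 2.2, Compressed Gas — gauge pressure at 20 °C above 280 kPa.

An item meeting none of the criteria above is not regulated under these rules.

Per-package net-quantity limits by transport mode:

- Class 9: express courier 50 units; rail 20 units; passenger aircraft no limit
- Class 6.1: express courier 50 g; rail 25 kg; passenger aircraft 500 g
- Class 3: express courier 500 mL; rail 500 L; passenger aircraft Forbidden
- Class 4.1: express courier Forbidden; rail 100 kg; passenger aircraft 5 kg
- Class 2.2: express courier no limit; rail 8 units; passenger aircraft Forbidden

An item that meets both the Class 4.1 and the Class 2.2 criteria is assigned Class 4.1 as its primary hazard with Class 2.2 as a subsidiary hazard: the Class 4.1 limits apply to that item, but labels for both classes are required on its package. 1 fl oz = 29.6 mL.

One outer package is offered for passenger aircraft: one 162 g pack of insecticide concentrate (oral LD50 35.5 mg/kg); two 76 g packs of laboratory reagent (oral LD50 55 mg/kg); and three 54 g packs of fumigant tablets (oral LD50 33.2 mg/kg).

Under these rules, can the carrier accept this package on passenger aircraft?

Yes

The insecticide concentrate has oral LD50 35.5 mg/kg, which is ≤ 100 mg/kg, so it is Class 6.1 (Toxic).
With oral LD50 55 mg/kg (≤ 100 mg/kg), the laboratory reagent falls in Class 6.1.
The fumigant tablets have oral LD50 33.2 mg/kg, which is ≤ 100 mg/kg, so they are Class 6.1 (Toxic).
Total Class 6.1: 162 g + (two 76 g packs = 152 g) + (three 54 g packs = 162 g) = 476 g.
That is within the Class 6.1 passenger aircraft limit of 500 g.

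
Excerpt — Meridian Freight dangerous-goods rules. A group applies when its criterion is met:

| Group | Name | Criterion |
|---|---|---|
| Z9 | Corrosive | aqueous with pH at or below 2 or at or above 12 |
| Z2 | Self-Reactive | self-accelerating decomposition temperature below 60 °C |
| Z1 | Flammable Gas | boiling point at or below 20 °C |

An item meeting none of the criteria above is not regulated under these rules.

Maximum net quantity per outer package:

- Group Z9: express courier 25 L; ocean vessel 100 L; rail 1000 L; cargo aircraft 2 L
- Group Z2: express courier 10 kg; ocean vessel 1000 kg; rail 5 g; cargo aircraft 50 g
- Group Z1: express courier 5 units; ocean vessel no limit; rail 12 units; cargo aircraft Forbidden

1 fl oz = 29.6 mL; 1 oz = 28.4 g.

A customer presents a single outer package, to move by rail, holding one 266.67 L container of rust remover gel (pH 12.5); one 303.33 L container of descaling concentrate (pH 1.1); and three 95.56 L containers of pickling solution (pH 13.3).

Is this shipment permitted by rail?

Yes

With pH 12.5 (≥ 12), the rust remover gel falls in Group Z9.
Descaling concentrate: pH 1.1 ≤ 2 → Group Z9 (Corrosive).
pH 13.3 meets the Group Z9 criterion (Corrosive), so the pickling solution is Group Z9.
Group Z9 net quantity: 266.67 L + 303.33 L + (three 95.56 L containers = 286.68 L) = 856.68 L.
856.68 L ≤ 1000 L (rail limit, Group Z9) — within limit.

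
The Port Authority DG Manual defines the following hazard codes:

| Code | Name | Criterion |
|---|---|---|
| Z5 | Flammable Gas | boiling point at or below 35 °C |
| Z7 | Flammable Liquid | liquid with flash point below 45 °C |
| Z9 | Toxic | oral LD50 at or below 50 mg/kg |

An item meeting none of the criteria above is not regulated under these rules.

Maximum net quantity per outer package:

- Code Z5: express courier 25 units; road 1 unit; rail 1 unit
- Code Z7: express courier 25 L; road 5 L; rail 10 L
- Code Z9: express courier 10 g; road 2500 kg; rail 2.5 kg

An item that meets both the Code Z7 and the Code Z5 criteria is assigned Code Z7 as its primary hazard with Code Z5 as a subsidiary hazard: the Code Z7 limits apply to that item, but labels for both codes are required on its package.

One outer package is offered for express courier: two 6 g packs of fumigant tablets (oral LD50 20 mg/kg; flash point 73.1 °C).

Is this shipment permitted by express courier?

No

The fumigant tablets have oral LD50 20 mg/kg, which is ≤ 50 mg/kg, so they are Code Z9 (Toxic).
Code Z9 quantity: two 6 g packs = 12 g.
12 g exceeds the express courier limit of 10 g for Code Z9.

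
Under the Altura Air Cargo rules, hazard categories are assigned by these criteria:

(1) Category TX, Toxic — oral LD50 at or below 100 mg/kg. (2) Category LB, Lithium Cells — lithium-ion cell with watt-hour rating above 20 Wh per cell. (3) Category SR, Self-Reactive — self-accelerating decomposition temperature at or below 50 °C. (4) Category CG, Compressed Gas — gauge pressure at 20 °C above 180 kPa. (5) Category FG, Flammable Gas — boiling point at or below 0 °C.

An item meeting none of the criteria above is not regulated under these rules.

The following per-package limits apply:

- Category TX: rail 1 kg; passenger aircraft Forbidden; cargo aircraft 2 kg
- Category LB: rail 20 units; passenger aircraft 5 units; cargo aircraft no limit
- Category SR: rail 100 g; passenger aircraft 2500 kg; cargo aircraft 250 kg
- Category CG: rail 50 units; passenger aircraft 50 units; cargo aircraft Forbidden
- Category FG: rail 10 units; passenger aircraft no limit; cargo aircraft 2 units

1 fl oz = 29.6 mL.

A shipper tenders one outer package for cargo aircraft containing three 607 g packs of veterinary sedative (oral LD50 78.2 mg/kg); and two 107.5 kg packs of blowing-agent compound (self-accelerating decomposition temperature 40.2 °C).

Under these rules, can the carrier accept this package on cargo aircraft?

Oral LD50 78.2 mg/kg meets the Category TX criterion (Toxic), so the veterinary sedative is Category TX.
Self-accelerating decomposition temperature 40.2 °C meets the Category SR criterion (Self-Reactive), so the blowing-agent compound is Category SR.
Category TX quantity: three 607 g packs = 1.821 kg.
1.821 kg ≤ 2 kg (cargo aircraft limit, Category TX) — within limit.
Category SR quantity: two 107.5 kg packs = 215 kg.
215 kg is within the cargo aircraft limit of 250 kg for Category SR.
Every hazard category is within its cargo aircraft limit and no segregation rule is violated.

Yes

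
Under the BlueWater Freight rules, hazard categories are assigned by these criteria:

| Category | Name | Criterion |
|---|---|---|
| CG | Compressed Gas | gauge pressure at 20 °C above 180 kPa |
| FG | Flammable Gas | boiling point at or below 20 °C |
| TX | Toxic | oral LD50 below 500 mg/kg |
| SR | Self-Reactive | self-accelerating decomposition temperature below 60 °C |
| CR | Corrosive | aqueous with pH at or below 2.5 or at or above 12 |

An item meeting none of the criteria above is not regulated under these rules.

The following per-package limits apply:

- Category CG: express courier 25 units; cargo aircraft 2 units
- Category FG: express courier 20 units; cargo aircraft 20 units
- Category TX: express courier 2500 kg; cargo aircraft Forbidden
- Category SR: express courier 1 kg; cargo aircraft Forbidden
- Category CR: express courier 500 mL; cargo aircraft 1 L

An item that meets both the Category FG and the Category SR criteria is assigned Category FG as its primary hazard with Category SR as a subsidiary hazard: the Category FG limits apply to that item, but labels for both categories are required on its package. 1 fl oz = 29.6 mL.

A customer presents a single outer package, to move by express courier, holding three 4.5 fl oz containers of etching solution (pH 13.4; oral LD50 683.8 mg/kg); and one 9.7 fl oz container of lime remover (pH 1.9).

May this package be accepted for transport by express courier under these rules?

The etching solution has pH 13.4, which is ≥ 12, so it is Category CR (Corrosive).
With pH 1.9 (≤ 2.5), the lime remover falls in Category CR.
Category CR net quantity: (three 4.5 fl oz containers = 399.6 mL) + (one 9.7 fl oz container = 287.12 mL) = 686.72 mL.
That exceeds the Category CR express courier limit of 500 mL.

No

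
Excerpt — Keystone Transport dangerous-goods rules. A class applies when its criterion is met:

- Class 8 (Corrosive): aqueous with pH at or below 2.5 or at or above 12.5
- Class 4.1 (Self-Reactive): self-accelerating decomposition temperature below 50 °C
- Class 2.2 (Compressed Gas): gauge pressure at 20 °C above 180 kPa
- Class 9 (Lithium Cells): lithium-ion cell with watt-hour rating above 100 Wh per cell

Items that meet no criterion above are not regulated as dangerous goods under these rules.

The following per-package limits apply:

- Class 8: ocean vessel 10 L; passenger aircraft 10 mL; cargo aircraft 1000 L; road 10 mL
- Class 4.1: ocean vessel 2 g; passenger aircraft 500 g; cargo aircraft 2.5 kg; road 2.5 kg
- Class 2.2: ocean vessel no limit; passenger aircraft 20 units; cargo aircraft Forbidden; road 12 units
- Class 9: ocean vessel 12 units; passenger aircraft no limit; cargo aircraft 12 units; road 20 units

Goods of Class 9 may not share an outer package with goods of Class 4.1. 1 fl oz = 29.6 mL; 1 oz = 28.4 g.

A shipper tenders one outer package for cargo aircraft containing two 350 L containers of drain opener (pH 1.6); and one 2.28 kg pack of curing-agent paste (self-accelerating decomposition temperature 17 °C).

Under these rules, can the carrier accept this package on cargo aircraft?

Drain opener: pH 1.6 ≤ 2.5 → Class 8 (Corrosive).
Curing-agent paste: self-accelerating decomposition temperature 17 °C < 50 °C → Class 4.1 (Self-Reactive).
Class 8 quantity: two 350 L containers = 700 L.
That is within the Class 8 cargo aircraft limit of 1000 L.
Class 4.1 quantity: 2.28 kg.
That is within the Class 4.1 cargo aircraft limit of 2.5 kg.
The segregation rule (Class 9 with Class 4.1) does not apply to Class 8 with Class 4.1.
Every hazard class is within its cargo aircraft limit and no segregation rule is violated.

Yes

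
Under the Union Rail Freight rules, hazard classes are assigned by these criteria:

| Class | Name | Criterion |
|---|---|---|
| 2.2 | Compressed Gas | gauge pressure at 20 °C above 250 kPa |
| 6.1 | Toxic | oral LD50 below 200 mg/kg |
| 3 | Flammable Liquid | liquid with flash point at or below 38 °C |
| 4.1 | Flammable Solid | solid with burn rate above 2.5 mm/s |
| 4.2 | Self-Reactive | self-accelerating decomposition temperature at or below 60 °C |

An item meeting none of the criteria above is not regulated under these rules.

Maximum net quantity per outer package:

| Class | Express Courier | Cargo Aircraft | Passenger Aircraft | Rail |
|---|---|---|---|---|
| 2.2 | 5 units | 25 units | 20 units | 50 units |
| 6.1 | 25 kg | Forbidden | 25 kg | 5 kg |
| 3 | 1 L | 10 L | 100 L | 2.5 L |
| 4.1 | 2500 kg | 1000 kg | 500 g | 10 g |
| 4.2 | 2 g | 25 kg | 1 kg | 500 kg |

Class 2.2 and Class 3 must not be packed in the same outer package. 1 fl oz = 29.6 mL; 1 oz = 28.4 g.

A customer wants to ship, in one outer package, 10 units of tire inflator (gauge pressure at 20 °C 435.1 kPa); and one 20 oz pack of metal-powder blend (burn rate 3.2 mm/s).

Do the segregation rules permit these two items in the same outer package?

Tire inflator: gauge pressure at 20 °C 435.1 kPa > 250 kPa → Class 2.2 (Compressed Gas).
The metal-powder blend has burn rate 3.2 mm/s, which is > 2.5 mm/s, so it is Class 4.1 (Flammable Solid).
No segregation rule bars Class 2.2 with Class 4.1.

Yes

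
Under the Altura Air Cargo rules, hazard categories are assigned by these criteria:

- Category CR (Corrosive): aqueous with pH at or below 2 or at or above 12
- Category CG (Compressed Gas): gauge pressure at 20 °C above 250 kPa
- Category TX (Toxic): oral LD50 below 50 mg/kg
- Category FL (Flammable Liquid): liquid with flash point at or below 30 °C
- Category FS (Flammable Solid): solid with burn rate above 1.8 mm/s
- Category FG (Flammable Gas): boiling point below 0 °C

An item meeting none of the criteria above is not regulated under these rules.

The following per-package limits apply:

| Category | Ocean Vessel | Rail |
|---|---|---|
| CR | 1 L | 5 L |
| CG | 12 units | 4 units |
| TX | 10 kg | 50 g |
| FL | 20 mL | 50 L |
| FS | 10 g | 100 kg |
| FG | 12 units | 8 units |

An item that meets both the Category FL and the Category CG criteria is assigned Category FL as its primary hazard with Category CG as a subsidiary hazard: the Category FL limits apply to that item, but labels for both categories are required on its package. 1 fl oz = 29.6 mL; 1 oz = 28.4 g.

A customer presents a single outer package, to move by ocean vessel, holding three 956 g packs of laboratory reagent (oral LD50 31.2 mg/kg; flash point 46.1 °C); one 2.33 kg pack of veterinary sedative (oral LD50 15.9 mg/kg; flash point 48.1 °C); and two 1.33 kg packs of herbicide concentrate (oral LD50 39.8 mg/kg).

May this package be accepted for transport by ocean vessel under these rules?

Yes

With oral LD50 31.2 mg/kg (< 50 mg/kg), the laboratory reagent falls in Category TX.
The veterinary sedative has oral LD50 15.9 mg/kg, which is < 50 mg/kg, so it is Category TX (Toxic).
Oral LD50 39.8 mg/kg meets the Category TX criterion (Toxic), so the herbicide concentrate is Category TX.
Total Category TX: (three 956 g packs = 2.868 kg) + 2.33 kg + (two 1.33 kg packs = 2.66 kg) = 7.858 kg.
7.858 kg is within the ocean vessel limit of 10 kg for Category TX.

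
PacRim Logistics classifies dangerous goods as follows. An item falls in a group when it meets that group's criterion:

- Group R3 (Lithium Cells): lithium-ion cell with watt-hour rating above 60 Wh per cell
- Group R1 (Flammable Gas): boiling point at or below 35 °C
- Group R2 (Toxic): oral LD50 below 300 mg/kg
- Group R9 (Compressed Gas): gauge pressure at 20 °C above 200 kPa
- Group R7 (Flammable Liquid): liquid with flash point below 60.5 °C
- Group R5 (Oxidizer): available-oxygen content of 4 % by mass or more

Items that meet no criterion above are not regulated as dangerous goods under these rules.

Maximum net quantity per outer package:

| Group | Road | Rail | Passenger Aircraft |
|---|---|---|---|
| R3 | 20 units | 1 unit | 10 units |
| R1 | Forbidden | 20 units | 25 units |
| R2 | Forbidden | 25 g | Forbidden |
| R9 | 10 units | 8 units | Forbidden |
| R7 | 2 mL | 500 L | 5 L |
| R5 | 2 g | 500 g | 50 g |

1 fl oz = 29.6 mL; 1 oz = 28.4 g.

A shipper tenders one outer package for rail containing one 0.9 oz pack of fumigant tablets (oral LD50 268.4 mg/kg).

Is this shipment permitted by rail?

No

The fumigant tablets have oral LD50 268.4 mg/kg, which is < 300 mg/kg, so they are Group R2 (Toxic).
Group R2 quantity: one 0.9 oz pack = 25.56 g.
25.56 g exceeds the rail limit of 25 g for Group R2.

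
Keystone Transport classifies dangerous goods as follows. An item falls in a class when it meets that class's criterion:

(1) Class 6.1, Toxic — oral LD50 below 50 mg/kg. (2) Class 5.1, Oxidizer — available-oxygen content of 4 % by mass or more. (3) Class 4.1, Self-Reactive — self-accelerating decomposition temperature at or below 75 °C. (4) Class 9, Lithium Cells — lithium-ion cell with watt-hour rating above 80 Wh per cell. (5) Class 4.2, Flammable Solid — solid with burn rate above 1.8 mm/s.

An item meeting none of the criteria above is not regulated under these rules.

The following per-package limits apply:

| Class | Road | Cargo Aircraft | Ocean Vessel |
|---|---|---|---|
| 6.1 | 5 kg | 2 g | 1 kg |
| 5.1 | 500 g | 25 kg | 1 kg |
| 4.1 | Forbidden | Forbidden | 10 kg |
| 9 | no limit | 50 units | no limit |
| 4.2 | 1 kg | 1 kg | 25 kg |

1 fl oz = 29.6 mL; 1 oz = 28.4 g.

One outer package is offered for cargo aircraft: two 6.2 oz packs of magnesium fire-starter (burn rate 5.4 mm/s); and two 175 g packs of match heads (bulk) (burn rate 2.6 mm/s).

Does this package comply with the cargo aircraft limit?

Burn rate 5.4 mm/s meets the Class 4.2 criterion (Flammable Solid), so the magnesium fire-starter is Class 4.2.
Burn rate 2.6 mm/s meets the Class 4.2 criterion (Flammable Solid), so the match heads (bulk) are Class 4.2.
Class 4.2 net quantity: (two 6.2 oz packs = 352.16 g) + (two 175 g packs = 350 g) = 702.16 g.
702.16 g ≤ 1 kg (cargo aircraft limit, Class 4.2) — within limit.

Yes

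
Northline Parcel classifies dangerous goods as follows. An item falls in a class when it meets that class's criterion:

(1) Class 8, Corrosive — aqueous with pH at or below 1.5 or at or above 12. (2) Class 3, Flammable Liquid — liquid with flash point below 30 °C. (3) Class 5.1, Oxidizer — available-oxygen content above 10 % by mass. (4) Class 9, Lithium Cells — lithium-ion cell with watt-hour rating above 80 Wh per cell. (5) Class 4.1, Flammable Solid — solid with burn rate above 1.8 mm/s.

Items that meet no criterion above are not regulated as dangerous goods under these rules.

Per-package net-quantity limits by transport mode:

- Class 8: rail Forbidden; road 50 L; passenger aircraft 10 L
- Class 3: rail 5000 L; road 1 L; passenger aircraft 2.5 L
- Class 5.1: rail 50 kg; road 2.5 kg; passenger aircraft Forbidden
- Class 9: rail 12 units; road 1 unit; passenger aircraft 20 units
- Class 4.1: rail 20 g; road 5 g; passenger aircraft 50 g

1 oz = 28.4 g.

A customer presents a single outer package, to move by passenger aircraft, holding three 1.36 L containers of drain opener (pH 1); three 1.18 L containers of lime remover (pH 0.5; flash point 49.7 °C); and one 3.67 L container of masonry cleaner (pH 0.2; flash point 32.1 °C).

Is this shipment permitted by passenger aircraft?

Drain opener: pH 1 ≤ 1.5 → Class 8 (Corrosive).
The lime remover has pH 0.5, which is ≤ 1.5, so it is Class 8 (Corrosive).
The masonry cleaner has pH 0.2, which is ≤ 1.5, so it is Class 8 (Corrosive).
Class 8 net quantity: (three 1.36 L containers = 4.08 L) + (three 1.18 L containers = 3.54 L) + 3.67 L = 11.29 L.
11.29 L > 10 L (passenger aircraft limit, Class 8) — over the limit.

No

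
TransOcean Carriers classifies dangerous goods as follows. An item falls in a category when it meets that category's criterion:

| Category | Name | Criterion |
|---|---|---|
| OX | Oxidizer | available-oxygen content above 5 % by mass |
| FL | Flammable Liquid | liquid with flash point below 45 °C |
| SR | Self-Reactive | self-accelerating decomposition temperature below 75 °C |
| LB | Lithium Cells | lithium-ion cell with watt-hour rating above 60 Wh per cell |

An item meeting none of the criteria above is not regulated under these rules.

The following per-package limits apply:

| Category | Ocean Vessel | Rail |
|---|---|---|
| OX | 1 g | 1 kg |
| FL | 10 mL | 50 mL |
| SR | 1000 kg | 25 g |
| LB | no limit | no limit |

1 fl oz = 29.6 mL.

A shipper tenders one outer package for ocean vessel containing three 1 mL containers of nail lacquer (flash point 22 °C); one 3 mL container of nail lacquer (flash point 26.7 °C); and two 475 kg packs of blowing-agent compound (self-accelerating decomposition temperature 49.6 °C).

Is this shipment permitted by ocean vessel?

Yes

With flash point 22 °C (< 45 °C), the nail lacquer falls in Category FL.
Flash point 26.7 °C meets the Category FL criterion (Flammable Liquid), so the nail lacquer is Category FL.
With self-accelerating decomposition temperature 49.6 °C (< 75 °C), the blowing-agent compound falls in Category SR.
Category FL net quantity: (three 1 mL containers = 3 mL) + 3 mL = 6 mL.
That is within the Category FL ocean vessel limit of 10 mL.
Category SR quantity: two 475 kg packs = 950 kg.
950 kg ≤ 1000 kg (ocean vessel limit, Category SR) — within limit.
Every hazard category is within its ocean vessel limit and no segregation rule is violated.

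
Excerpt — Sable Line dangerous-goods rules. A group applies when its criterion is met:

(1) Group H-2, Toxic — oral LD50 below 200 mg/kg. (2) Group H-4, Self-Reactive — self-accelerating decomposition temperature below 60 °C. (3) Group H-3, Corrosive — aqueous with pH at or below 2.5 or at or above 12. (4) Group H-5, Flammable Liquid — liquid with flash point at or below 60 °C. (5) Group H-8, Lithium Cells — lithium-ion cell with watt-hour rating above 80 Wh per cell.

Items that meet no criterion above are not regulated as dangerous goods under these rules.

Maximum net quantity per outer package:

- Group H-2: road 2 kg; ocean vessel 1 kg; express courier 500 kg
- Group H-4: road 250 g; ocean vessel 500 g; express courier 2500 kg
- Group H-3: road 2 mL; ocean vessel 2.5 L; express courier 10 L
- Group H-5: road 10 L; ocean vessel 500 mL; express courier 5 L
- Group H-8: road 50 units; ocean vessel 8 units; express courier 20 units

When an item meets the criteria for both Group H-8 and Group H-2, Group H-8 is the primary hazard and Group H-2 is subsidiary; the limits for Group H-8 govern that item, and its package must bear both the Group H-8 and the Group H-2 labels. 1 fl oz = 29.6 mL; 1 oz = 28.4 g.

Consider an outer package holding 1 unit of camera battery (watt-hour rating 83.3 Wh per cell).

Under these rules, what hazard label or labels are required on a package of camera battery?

Group H-8

With watt-hour rating 83.3 Wh per cell (> 80 Wh per cell), the camera battery falls in Group H-8.
Only the Group H-8 label is required.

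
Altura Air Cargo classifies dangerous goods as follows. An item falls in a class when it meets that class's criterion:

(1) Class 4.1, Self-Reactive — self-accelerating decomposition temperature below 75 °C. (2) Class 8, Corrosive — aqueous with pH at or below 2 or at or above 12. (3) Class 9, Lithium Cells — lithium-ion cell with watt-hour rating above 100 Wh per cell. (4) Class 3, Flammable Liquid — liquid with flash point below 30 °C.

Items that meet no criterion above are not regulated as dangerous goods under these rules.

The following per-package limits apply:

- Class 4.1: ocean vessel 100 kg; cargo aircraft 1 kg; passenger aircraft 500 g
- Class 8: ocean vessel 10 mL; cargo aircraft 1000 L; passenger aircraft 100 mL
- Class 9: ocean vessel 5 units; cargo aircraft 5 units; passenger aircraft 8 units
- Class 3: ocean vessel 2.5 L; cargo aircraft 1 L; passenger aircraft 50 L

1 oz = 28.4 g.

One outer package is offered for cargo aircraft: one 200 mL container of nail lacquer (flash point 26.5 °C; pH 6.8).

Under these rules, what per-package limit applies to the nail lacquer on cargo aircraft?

With flash point 26.5 °C (< 30 °C), the nail lacquer falls in Class 3.
The cargo aircraft limit for Class 3 is 1 L.

1 L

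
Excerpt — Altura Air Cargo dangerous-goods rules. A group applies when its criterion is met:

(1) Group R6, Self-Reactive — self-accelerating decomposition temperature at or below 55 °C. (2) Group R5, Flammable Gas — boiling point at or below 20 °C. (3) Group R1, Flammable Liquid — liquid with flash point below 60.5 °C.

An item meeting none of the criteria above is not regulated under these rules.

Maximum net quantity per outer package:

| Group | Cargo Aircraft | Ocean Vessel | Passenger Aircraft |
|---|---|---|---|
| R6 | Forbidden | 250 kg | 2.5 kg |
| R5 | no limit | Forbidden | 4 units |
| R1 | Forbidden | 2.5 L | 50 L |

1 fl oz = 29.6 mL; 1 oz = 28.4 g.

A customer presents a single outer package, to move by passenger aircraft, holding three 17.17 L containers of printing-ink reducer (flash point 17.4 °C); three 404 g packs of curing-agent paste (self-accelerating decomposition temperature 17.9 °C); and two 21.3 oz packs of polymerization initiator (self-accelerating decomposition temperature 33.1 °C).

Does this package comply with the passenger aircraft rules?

No

The printing-ink reducer has flash point 17.4 °C, which is < 60.5 °C, so it is Group R1 (Flammable Liquid).
The curing-agent paste has self-accelerating decomposition temperature 17.9 °C, which is ≤ 55 °C, so it is Group R6 (Self-Reactive).
Self-accelerating decomposition temperature 33.1 °C meets the Group R6 criterion (Self-Reactive), so the polymerization initiator is Group R6.
Group R1 quantity: three 17.17 L containers = 51.51 L.
That exceeds the Group R1 passenger aircraft limit of 50 L.
Group R6 net quantity: (three 404 g packs = 1.212 kg) + (two 21.3 oz packs = 1209.84 g) = 2421.84 g.
2421.84 g is within the passenger aircraft limit of 2.5 kg for Group R6.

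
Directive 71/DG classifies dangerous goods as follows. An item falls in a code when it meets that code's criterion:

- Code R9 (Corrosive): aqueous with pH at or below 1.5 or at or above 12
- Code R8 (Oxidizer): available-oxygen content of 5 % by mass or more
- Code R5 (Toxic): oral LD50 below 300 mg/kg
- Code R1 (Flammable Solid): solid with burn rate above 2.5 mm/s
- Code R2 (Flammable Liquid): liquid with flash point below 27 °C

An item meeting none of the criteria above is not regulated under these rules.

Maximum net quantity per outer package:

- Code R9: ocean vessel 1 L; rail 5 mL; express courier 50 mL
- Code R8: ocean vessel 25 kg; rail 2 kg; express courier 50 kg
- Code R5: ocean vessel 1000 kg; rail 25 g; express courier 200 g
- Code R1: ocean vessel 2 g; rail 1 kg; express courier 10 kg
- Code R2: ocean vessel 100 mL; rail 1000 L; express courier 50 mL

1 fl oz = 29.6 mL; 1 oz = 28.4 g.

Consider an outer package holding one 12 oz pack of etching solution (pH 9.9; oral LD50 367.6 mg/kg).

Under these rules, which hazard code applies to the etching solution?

pH 9.9 is between 1.5 and 12, so Code R9 does not apply.
oral LD50 367.6 mg/kg is not below 300 mg/kg, so Code R5 does not apply.
No criterion is met, so the item is not regulated.

Not regulated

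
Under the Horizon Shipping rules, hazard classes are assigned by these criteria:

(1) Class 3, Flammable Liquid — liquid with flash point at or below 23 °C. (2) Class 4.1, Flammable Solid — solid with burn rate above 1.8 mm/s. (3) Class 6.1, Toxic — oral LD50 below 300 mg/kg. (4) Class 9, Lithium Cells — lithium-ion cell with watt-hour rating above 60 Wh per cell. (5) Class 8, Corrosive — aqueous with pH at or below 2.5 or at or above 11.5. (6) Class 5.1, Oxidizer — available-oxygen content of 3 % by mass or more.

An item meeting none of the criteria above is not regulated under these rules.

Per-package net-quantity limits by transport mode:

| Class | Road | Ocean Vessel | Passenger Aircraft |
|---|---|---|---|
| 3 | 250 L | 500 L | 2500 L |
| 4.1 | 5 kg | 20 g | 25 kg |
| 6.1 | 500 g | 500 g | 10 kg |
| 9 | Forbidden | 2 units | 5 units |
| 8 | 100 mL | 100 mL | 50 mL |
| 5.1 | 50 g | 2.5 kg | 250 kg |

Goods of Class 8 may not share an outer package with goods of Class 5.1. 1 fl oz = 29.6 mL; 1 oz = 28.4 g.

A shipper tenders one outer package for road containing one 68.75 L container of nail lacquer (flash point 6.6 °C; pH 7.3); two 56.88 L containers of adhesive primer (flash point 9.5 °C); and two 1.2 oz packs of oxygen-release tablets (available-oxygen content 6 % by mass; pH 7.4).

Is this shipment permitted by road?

No

Flash point 6.6 °C meets the Class 3 criterion (Flammable Liquid), so the nail lacquer is Class 3.
Flash point 9.5 °C meets the Class 3 criterion (Flammable Liquid), so the adhesive primer is Class 3.
Available-oxygen content 6 % by mass meets the Class 5.1 criterion (Oxidizer), so the oxygen-release tablets are Class 5.1.
Class 3 net quantity: 68.75 L + (two 56.88 L containers = 113.76 L) = 182.51 L.
182.51 L ≤ 250 L (road limit, Class 3) — within limit.
Class 5.1 quantity: two 1.2 oz packs = 68.16 g.
That exceeds the Class 5.1 road limit of 50 g.
The segregation rule (Class 8 with Class 5.1) does not apply to Class 3 with Class 5.1.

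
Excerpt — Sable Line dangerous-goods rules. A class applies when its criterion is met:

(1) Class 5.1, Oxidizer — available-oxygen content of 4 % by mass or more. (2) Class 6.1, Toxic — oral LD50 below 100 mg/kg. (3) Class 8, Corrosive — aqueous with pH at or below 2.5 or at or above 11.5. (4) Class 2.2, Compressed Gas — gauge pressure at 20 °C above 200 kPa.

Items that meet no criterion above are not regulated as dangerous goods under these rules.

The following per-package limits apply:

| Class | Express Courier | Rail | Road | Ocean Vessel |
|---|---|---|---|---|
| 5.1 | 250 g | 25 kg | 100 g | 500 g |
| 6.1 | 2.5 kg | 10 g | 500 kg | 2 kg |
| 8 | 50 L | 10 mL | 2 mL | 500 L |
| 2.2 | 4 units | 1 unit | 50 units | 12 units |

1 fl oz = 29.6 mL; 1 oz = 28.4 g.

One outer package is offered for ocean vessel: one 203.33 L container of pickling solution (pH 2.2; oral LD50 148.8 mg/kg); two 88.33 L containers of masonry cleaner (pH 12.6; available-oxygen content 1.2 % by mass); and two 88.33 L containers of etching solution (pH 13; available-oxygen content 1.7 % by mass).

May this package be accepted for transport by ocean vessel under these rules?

No

With pH 2.2 (≤ 2.5), the pickling solution falls in Class 8.
Masonry cleaner: pH 12.6 ≥ 11.5 → Class 8 (Corrosive).
With pH 13 (≥ 11.5), the etching solution falls in Class 8.
Total Class 8: 203.33 L + (two 88.33 L containers = 176.66 L) + (two 88.33 L containers = 176.66 L) = 556.65 L.
That exceeds the Class 8 ocean vessel limit of 500 L.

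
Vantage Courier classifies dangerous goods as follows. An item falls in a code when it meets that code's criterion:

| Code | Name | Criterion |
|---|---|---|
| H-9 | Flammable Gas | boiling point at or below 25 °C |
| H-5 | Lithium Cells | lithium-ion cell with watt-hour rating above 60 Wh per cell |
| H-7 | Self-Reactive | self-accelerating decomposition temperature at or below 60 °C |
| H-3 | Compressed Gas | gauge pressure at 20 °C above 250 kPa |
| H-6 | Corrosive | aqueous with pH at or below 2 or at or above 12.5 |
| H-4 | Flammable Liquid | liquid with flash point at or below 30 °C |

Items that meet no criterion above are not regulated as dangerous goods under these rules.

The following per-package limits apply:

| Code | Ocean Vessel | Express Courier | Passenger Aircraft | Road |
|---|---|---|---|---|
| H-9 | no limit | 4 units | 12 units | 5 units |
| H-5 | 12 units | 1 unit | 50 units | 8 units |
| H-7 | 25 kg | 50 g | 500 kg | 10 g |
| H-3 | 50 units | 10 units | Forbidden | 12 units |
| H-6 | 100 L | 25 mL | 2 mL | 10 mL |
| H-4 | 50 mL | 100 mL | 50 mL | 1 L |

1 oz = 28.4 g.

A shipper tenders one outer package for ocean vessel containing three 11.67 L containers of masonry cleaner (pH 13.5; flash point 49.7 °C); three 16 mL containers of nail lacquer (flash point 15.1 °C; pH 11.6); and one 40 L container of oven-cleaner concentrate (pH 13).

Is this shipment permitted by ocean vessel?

Yes

pH 13.5 meets the Code H-6 criterion (Corrosive), so the masonry cleaner is Code H-6.
Flash point 15.1 °C meets the Code H-4 criterion (Flammable Liquid), so the nail lacquer is Code H-4.
Oven-cleaner concentrate: pH 13 ≥ 12.5 → Code H-6 (Corrosive).
Code H-6 net quantity: (three 11.67 L containers = 35.01 L) + 40 L = 75.01 L.
75.01 L ≤ 100 L (ocean vessel limit, Code H-6) — within limit.
Code H-4 quantity: three 16 mL containers = 48 mL.
48 mL ≤ 50 mL (ocean vessel limit, Code H-4) — within limit.
Every hazard code is within its ocean vessel limit and no segregation rule is violated.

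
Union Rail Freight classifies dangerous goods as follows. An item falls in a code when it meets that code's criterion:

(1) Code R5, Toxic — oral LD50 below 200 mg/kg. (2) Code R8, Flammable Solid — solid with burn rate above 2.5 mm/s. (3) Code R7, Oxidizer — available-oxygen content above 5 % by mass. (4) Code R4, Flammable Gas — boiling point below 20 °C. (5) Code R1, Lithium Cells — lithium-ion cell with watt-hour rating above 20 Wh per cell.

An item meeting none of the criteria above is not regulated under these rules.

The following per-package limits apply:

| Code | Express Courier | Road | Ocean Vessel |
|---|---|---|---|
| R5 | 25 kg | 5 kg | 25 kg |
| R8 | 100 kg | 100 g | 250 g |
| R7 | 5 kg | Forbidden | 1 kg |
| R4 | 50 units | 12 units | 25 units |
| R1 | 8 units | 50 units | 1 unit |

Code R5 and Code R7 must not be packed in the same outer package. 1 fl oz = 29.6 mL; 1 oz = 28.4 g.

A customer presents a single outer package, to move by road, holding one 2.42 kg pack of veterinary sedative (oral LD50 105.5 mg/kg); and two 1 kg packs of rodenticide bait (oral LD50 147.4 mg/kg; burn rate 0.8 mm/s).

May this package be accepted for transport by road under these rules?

Yes

Oral LD50 105.5 mg/kg meets the Code R5 criterion (Toxic), so the veterinary sedative is Code R5.
Oral LD50 147.4 mg/kg meets the Code R5 criterion (Toxic), so the rodenticide bait is Code R5.
Total Code R5: 2.42 kg + (two 1 kg packs = 2 kg) = 4.42 kg.
That is within the Code R5 road limit of 5 kg.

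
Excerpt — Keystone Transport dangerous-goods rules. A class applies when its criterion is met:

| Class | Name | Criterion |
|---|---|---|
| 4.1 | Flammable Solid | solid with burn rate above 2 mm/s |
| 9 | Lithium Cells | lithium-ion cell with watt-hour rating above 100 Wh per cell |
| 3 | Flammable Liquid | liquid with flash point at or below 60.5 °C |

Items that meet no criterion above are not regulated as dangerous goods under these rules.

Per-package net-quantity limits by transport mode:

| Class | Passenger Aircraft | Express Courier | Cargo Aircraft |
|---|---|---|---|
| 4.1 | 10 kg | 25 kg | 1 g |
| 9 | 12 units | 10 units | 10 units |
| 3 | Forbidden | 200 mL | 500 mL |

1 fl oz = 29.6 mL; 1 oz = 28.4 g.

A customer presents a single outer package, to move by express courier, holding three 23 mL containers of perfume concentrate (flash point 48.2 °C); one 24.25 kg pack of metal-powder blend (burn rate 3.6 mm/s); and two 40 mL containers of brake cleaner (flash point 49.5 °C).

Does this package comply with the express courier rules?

Perfume concentrate: flash point 48.2 °C ≤ 60.5 °C → Class 3 (Flammable Liquid).
Burn rate 3.6 mm/s meets the Class 4.1 criterion (Flammable Solid), so the metal-powder blend is Class 4.1.
Flash point 49.5 °C meets the Class 3 criterion (Flammable Liquid), so the brake cleaner is Class 3.
Class 3 net quantity: (three 23 mL containers = 69 mL) + (two 40 mL containers = 80 mL) = 149 mL.
149 mL ≤ 200 mL (express courier limit, Class 3) — within limit.
Class 4.1 quantity: 24.25 kg.
24.25 kg ≤ 25 kg (express courier limit, Class 4.1) — within limit.
Every hazard class is within its express courier limit and no segregation rule is violated.

Yes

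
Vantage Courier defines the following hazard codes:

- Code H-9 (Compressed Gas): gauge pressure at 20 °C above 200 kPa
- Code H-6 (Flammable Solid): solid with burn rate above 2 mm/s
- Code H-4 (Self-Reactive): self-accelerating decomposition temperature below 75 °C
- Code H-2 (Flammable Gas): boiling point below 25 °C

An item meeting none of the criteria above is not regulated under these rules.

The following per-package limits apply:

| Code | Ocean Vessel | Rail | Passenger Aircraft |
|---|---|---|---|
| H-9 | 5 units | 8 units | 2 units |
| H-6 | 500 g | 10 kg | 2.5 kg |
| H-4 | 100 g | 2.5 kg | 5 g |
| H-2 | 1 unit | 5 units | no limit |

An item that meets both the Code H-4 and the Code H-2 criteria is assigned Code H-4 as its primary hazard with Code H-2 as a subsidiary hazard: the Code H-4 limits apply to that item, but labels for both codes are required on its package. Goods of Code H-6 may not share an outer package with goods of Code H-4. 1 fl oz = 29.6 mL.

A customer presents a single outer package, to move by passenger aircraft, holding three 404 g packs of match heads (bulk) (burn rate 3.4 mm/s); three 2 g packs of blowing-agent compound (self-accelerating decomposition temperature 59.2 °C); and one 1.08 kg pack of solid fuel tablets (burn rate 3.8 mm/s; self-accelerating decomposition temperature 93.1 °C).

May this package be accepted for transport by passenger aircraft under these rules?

Burn rate 3.4 mm/s meets the Code H-6 criterion (Flammable Solid), so the match heads (bulk) are Code H-6.
Self-accelerating decomposition temperature 59.2 °C meets the Code H-4 criterion (Self-Reactive), so the blowing-agent compound is Code H-4.
With burn rate 3.8 mm/s (> 2 mm/s), the solid fuel tablets fall in Code H-6.
Total Code H-6: (three 404 g packs = 1.212 kg) + 1.08 kg = 2.292 kg.
That is within the Code H-6 passenger aircraft limit of 2.5 kg.
Code H-4 quantity: three 2 g packs = 6 g.
6 g exceeds the passenger aircraft limit of 5 g for Code H-4.
Code H-6 and Code H-4 may not share an outer package.

No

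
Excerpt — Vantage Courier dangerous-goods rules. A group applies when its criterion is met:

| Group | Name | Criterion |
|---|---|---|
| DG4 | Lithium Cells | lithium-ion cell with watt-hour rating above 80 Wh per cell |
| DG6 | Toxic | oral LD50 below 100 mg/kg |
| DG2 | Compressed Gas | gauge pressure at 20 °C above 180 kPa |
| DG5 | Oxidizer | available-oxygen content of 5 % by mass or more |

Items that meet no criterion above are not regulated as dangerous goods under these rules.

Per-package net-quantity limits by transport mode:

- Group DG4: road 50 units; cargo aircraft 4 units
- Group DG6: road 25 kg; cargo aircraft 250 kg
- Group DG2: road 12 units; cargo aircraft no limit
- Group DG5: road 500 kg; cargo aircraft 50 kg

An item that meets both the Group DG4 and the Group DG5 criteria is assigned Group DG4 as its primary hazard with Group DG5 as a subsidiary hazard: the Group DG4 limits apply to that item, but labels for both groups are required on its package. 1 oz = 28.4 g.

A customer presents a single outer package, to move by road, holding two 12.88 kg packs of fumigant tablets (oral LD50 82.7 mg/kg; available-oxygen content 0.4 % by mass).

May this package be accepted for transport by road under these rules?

With oral LD50 82.7 mg/kg (< 100 mg/kg), the fumigant tablets fall in Group DG6.
Group DG6 quantity: two 12.88 kg packs = 25.76 kg.
That exceeds the Group DG6 road limit of 25 kg.

No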